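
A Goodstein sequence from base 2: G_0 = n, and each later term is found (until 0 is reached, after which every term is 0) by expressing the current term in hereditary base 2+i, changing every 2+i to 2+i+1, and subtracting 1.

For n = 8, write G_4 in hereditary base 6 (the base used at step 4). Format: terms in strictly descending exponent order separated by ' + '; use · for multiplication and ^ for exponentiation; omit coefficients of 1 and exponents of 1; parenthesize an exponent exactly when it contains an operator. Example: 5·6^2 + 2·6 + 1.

2·6^6 + 2·6^2 + 6 + 5

base 2: 8 = 2^(2 + 1); at 3: 3^(3 + 1) = 81; next = 80
base 3: 80 = 2·3^3 + 2·3^2 + 2·3 + 2; at 4: 2·4^4 + 2·4^2 + 2·4 + 2 = 554; next = 553
base 4: 553 = 2·4^4 + 2·4^2 + 2·4 + 1; at 5: 2·5^5 + 2·5^2 + 2·5 + 1 = 6311; next = 6310
base 5: 6310 = 2·5^5 + 2·5^2 + 2·5; at 6: 2·6^6 + 2·6^2 + 2·6 = 93396; next = 93395
base 6: 93395 = 2·6^6 + 2·6^2 + 6 + 5; at 7: 2·7^7 + 2·7^2 + 7 + 5 = 1647196; next = 1647195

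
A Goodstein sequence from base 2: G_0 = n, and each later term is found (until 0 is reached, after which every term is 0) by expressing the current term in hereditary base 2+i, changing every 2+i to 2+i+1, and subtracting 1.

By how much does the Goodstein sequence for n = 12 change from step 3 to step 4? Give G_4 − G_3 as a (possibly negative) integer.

264334

i=0: 12 = 2^(2 + 1) + 2^2 (b=2); 2→3: 3^(3 + 1) + 3^3 = 108; 108−1 = 107
i=1: 107 = 3^(3 + 1) + 2·3^2 + 2·3 + 2 (b=3); 3→4: 4^(4 + 1) + 2·4^2 + 2·4 + 2 = 1066; 1066−1 = 1065
i=2: 1065 = 4^(4 + 1) + 2·4^2 + 2·4 + 1 (b=4); 4→5: 5^(5 + 1) + 2·5^2 + 2·5 + 1 = 15686; 15686−1 = 15685
i=3: 15685 = 5^(5 + 1) + 2·5^2 + 2·5 (b=5); 5→6: 6^(6 + 1) + 2·6^2 + 2·6 = 280020; 280020−1 = 280019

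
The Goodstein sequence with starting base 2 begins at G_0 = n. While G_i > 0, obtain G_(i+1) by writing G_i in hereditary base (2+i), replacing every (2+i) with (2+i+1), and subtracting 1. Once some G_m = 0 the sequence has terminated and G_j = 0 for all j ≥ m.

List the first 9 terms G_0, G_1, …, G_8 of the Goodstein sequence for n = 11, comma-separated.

11, 84, 1027, 15627, 279937, 5764801, 134217727, 2749609302, 70077777775

step 0: 11 = 2^(2 + 1) + 2 + 1; sub 3 for 2: 3^(3 + 1) + 3 + 1; = 85; G_1 = 85−1 = 84
step 1: 84 = 3^(3 + 1) + 3; sub 4 for 3: 4^(4 + 1) + 4; = 1028; G_2 = 1028−1 = 1027
step 2: 1027 = 4^(4 + 1) + 3; sub 5 for 4: 5^(5 + 1) + 3; = 15628; G_3 = 15628−1 = 15627
step 3: 15627 = 5^(5 + 1) + 2; sub 6 for 5: 6^(6 + 1) + 2; = 279938; G_4 = 279938−1 = 279937
step 4: 279937 = 6^(6 + 1) + 1; sub 7 for 6: 7^(7 + 1) + 1; = 5764802; G_5 = 5764802−1 = 5764801
step 5: 5764801 = 7^(7 + 1); sub 8 for 7: 8^(8 + 1); = 134217728; G_6 = 134217728−1 = 134217727
step 6: 134217727 = 7·8^8 + 7·8^7 + 7·8^6 + 7·8^5 + 7·8^4 + 7·8^3 + 7·8^2 + 7·8 + 7; sub 9 for 8: 7·9^9 + 7·9^7 + 7·9^6 + 7·9^5 + 7·9^4 + 7·9^3 + 7·9^2 + 7·9 + 7; = 2749609303; G_7 = 2749609303−1 = 2749609302
step 7: 2749609302 = 7·9^9 + 7·9^7 + 7·9^6 + 7·9^5 + 7·9^4 + 7·9^3 + 7·9^2 + 7·9 + 6; sub 10 for 9: 7·10^10 + 7·10^7 + 7·10^6 + 7·10^5 + 7·10^4 + 7·10^3 + 7·10^2 + 7·10 + 6; = 70077777776; G_8 = 70077777776−1 = 70077777775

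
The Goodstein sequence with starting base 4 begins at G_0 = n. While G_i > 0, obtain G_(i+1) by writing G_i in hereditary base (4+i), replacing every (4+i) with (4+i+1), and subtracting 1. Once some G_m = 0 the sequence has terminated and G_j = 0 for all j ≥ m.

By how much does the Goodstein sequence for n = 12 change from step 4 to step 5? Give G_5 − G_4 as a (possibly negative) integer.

1

(0) 12|_4 = 3·4 ↦ 3·5|_5 = 15 ⇒ 14
(1) 14|_5 = 2·5 + 4 ↦ 2·6 + 4|_6 = 16 ⇒ 15
(2) 15|_6 = 2·6 + 3 ↦ 2·7 + 3|_7 = 17 ⇒ 16
(3) 16|_7 = 2·7 + 2 ↦ 2·8 + 2|_8 = 18 ⇒ 17
(4) 17|_8 = 2·8 + 1 ↦ 2·9 + 1|_9 = 19 ⇒ 18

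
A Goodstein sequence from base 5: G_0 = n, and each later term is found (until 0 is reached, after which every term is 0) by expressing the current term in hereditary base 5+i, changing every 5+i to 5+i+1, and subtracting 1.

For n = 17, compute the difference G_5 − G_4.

1

step 0: 17 = 3·5 + 2; sub 6 for 5: 3·6 + 2; = 20; G_1 = 20−1 = 19
step 1: 19 = 3·6 + 1; sub 7 for 6: 3·7 + 1; = 22; G_2 = 22−1 = 21
step 2: 21 = 3·7; sub 8 for 7: 3·8; = 24; G_3 = 24−1 = 23
step 3: 23 = 2·8 + 7; sub 9 for 8: 2·9 + 7; = 25; G_4 = 25−1 = 24
step 4: 24 = 2·9 + 6; sub 10 for 9: 2·10 + 6; = 26; G_5 = 26−1 = 25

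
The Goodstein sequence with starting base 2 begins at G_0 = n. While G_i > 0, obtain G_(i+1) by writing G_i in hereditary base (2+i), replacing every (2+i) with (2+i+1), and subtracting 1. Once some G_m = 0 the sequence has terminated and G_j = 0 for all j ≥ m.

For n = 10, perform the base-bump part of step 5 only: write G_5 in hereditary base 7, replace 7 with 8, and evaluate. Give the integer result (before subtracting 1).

base 2: 10 = 2^(2 + 1) + 2; at 3: 3^(3 + 1) + 3 = 84; next = 83
base 3: 83 = 3^(3 + 1) + 2; at 4: 4^(4 + 1) + 2 = 1026; next = 1025
base 4: 1025 = 4^(4 + 1) + 1; at 5: 5^(5 + 1) + 1 = 15626; next = 15625
base 5: 15625 = 5^(5 + 1); at 6: 6^(6 + 1) = 279936; next = 279935
base 6: 279935 = 5·6^6 + 5·6^5 + 5·6^4 + 5·6^3 + 5·6^2 + 5·6 + 5; at 7: 5·7^7 + 5·7^5 + 5·7^4 + 5·7^3 + 5·7^2 + 5·7 + 5 = 4215755; next = 4215754
base 7: 4215754 = 5·7^7 + 5·7^5 + 5·7^4 + 5·7^3 + 5·7^2 + 5·7 + 4; at 8: 5·8^8 + 5·8^5 + 5·8^4 + 5·8^3 + 5·8^2 + 5·8 + 4 = 84073324; next = 84073323

84073324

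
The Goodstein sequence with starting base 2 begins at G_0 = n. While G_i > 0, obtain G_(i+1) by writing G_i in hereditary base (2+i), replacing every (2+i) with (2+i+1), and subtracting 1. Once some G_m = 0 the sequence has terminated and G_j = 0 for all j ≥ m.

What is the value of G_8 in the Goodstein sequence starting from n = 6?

step 0: 6 = 2^2 + 2; sub 3 for 2: 3^3 + 3; = 30; G_1 = 30−1 = 29
step 1: 29 = 3^3 + 2; sub 4 for 3: 4^4 + 2; = 258; G_2 = 258−1 = 257
step 2: 257 = 4^4 + 1; sub 5 for 4: 5^5 + 1; = 3126; G_3 = 3126−1 = 3125
step 3: 3125 = 5^5; sub 6 for 5: 6^6; = 46656; G_4 = 46656−1 = 46655
step 4: 46655 = 5·6^5 + 5·6^4 + 5·6^3 + 5·6^2 + 5·6 + 5; sub 7 for 6: 5·7^5 + 5·7^4 + 5·7^3 + 5·7^2 + 5·7 + 5; = 98040; G_5 = 98040−1 = 98039
step 5: 98039 = 5·7^5 + 5·7^4 + 5·7^3 + 5·7^2 + 5·7 + 4; sub 8 for 7: 5·8^5 + 5·8^4 + 5·8^3 + 5·8^2 + 5·8 + 4; = 187244; G_6 = 187244−1 = 187243
step 6: 187243 = 5·8^5 + 5·8^4 + 5·8^3 + 5·8^2 + 5·8 + 3; sub 9 for 8: 5·9^5 + 5·9^4 + 5·9^3 + 5·9^2 + 5·9 + 3; = 332148; G_7 = 332148−1 = 332147
step 7: 332147 = 5·9^5 + 5·9^4 + 5·9^3 + 5·9^2 + 5·9 + 2; sub 10 for 9: 5·10^5 + 5·10^4 + 5·10^3 + 5·10^2 + 5·10 + 2; = 555552; G_8 = 555552−1 = 555551
step 8: 555551 = 5·10^5 + 5·10^4 + 5·10^3 + 5·10^2 + 5·10 + 1; sub 11 for 10: 5·11^5 + 5·11^4 + 5·11^3 + 5·11^2 + 5·11 + 1; = 885776; G_9 = 885776−1 = 885775

555551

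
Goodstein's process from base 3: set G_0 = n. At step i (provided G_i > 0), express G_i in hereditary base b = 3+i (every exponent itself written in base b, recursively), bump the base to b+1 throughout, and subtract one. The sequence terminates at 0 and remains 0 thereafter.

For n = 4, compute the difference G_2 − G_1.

base 3: 4 = 3 + 1; at 4: 4 + 1 = 5; next = 4
base 4: 4 = 4; at 5: 5 = 5; next = 4

0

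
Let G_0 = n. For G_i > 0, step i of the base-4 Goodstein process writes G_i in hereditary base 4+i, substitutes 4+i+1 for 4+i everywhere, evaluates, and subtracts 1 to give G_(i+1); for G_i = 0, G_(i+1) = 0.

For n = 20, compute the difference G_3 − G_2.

12

(0) 20|_4 = 4^2 + 4 ↦ 5^2 + 5|_5 = 30 ⇒ 29
(1) 29|_5 = 5^2 + 4 ↦ 6^2 + 4|_6 = 40 ⇒ 39
(2) 39|_6 = 6^2 + 3 ↦ 7^2 + 3|_7 = 52 ⇒ 51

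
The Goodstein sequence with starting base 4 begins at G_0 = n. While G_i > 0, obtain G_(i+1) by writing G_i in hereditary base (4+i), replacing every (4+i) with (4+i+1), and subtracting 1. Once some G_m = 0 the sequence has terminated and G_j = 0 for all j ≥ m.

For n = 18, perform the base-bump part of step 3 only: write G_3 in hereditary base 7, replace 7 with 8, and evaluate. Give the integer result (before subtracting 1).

54

base 4: 18 = 4^2 + 2; at 5: 5^2 + 2 = 27; next = 26
base 5: 26 = 5^2 + 1; at 6: 6^2 + 1 = 37; next = 36
base 6: 36 = 6^2; at 7: 7^2 = 49; next = 48
base 7: 48 = 6·7 + 6; at 8: 6·8 + 6 = 54; next = 53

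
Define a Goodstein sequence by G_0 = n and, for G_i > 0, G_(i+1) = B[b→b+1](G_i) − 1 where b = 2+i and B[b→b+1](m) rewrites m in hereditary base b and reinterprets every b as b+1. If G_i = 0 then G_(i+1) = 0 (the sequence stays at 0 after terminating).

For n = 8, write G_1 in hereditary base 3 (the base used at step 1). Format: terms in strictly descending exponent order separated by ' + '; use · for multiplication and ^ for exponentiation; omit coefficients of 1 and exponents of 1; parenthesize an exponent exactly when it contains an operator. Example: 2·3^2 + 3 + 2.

(0) 8|_2 = 2^(2 + 1) ↦ 3^(3 + 1)|_3 = 81 ⇒ 80
(1) 80|_3 = 2·3^3 + 2·3^2 + 2·3 + 2 ↦ 2·4^4 + 2·4^2 + 2·4 + 2|_4 = 554 ⇒ 553

2·3^3 + 2·3^2 + 2·3 + 2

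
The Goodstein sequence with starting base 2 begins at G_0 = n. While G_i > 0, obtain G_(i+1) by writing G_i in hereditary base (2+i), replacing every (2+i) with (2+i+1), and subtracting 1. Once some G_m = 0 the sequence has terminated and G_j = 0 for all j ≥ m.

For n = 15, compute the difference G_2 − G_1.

15 —HB2→ 2^(2 + 1) + 2^2 + 2 + 1 —bump→ 3^(3 + 1) + 3^3 + 3 + 1 = 112 —(−1)→ 111
111 —HB3→ 3^(3 + 1) + 3^3 + 3 —bump→ 4^(4 + 1) + 4^4 + 4 = 1284 —(−1)→ 1283

1172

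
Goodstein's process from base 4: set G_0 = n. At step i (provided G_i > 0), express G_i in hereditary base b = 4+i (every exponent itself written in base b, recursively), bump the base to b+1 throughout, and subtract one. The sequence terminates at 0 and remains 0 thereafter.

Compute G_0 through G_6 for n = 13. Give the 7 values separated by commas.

13, 15, 17, 18, 19, 20, 21

(0) 13|_4 = 3·4 + 1 ↦ 3·5 + 1|_5 = 16 ⇒ 15
(1) 15|_5 = 3·5 ↦ 3·6|_6 = 18 ⇒ 17
(2) 17|_6 = 2·6 + 5 ↦ 2·7 + 5|_7 = 19 ⇒ 18
(3) 18|_7 = 2·7 + 4 ↦ 2·8 + 4|_8 = 20 ⇒ 19
(4) 19|_8 = 2·8 + 3 ↦ 2·9 + 3|_9 = 21 ⇒ 20
(5) 20|_9 = 2·9 + 2 ↦ 2·10 + 2|_10 = 22 ⇒ 21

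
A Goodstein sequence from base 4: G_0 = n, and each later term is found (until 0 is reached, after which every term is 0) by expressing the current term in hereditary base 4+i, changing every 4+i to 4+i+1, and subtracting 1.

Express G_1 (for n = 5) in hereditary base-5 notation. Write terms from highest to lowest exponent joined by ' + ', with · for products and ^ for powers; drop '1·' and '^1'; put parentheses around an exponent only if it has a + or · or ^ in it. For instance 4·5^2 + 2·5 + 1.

5

5 —HB4→ 4 + 1 —bump→ 5 + 1 = 6 —(−1)→ 5
5 —HB5→ 5 —bump→ 6 = 6 —(−1)→ 5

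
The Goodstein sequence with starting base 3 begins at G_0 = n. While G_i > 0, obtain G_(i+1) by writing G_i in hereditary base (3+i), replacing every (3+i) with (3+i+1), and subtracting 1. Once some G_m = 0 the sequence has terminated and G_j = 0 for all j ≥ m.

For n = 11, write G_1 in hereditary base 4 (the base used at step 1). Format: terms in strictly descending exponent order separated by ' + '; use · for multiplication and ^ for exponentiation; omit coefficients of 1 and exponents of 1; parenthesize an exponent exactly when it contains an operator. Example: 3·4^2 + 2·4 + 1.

base 3: 11 = 3^2 + 2; at 4: 4^2 + 2 = 18; next = 17
base 4: 17 = 4^2 + 1; at 5: 5^2 + 1 = 26; next = 25

4^2 + 1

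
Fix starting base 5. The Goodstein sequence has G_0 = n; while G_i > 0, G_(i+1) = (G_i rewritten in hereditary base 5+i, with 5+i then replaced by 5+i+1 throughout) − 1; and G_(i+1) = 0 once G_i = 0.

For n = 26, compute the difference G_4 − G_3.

step 0: 26 = 5^2 + 1; sub 6 for 5: 6^2 + 1; = 37; G_1 = 37−1 = 36
step 1: 36 = 6^2; sub 7 for 6: 7^2; = 49; G_2 = 49−1 = 48
step 2: 48 = 6·7 + 6; sub 8 for 7: 6·8 + 6; = 54; G_3 = 54−1 = 53
step 3: 53 = 6·8 + 5; sub 9 for 8: 6·9 + 5; = 59; G_4 = 59−1 = 58

5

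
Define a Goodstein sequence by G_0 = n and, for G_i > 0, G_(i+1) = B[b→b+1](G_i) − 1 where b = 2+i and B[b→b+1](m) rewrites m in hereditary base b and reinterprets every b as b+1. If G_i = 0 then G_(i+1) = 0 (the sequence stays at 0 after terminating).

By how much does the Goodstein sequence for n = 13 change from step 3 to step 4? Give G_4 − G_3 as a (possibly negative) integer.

G_0 = 13. HB_2(13) = 2^(2 + 1) + 2^2 + 1. Bump = 109. G_1 = 108.
G_1 = 108. HB_3(108) = 3^(3 + 1) + 3^3. Bump = 1280. G_2 = 1279.
G_2 = 1279. HB_4(1279) = 4^(4 + 1) + 3·4^3 + 3·4^2 + 3·4 + 3. Bump = 16093. G_3 = 16092.
G_3 = 16092. HB_5(16092) = 5^(5 + 1) + 3·5^3 + 3·5^2 + 3·5 + 2. Bump = 280712. G_4 = 280711.

264619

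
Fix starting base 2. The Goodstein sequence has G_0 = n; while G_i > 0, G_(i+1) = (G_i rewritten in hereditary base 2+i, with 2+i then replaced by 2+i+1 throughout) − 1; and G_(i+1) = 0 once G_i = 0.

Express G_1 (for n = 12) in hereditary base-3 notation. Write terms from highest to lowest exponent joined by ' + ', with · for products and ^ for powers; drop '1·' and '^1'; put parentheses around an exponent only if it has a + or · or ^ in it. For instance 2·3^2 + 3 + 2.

3^(3 + 1) + 2·3^2 + 2·3 + 2

G_0=12  [base 2] 2^(2 + 1) + 2^2  →[2↦3]→  3^(3 + 1) + 3^3 = 108  −1 ⇒ G_1=107
G_1=107  [base 3] 3^(3 + 1) + 2·3^2 + 2·3 + 2  →[3↦4]→  4^(4 + 1) + 2·4^2 + 2·4 + 2 = 1066  −1 ⇒ G_2=1065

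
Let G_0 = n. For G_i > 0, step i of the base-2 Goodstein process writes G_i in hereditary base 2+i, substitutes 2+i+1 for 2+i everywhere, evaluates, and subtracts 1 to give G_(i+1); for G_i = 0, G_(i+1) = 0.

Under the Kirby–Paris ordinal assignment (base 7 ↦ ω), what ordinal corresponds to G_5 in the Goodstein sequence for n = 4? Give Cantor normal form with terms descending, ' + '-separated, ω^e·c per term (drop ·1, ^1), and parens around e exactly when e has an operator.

G_0 = 4. HB_2(4) = 2^2. Bump = 27. G_1 = 26.
G_1 = 26. HB_3(26) = 2·3^2 + 2·3 + 2. Bump = 42. G_2 = 41.
G_2 = 41. HB_4(41) = 2·4^2 + 2·4 + 1. Bump = 61. G_3 = 60.
G_3 = 60. HB_5(60) = 2·5^2 + 2·5. Bump = 84. G_4 = 83.
G_4 = 83. HB_6(83) = 2·6^2 + 6 + 5. Bump = 110. G_5 = 109.
G_5 = 109. HB_7(109) = 2·7^2 + 7 + 4. Bump = 140. G_6 = 139.

ω^2·2 + ω + 4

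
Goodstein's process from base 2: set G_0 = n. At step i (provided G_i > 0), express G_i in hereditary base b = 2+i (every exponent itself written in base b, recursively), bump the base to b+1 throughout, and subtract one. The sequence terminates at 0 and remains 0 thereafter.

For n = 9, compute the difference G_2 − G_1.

942

(0) 9|_2 = 2^(2 + 1) + 1 ↦ 3^(3 + 1) + 1|_3 = 82 ⇒ 81
(1) 81|_3 = 3^(3 + 1) ↦ 4^(4 + 1)|_4 = 1024 ⇒ 1023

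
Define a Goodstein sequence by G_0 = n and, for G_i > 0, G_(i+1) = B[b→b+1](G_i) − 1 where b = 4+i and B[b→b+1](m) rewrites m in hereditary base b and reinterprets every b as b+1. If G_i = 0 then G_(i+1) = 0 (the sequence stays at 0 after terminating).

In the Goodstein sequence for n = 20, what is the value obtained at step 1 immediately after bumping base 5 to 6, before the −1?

40

(0) 20|_4 = 4^2 + 4 ↦ 5^2 + 5|_5 = 30 ⇒ 29
(1) 29|_5 = 5^2 + 4 ↦ 6^2 + 4|_6 = 40 ⇒ 39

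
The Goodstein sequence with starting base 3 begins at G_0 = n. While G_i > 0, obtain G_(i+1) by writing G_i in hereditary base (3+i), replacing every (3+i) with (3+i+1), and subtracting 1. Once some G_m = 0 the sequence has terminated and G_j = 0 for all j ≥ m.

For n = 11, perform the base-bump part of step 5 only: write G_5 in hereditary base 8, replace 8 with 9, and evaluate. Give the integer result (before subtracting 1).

48

i=0: 11 = 3^2 + 2 (b=3); 3→4: 4^2 + 2 = 18; 18−1 = 17
i=1: 17 = 4^2 + 1 (b=4); 4→5: 5^2 + 1 = 26; 26−1 = 25
i=2: 25 = 5^2 (b=5); 5→6: 6^2 = 36; 36−1 = 35
i=3: 35 = 5·6 + 5 (b=6); 6→7: 5·7 + 5 = 40; 40−1 = 39
i=4: 39 = 5·7 + 4 (b=7); 7→8: 5·8 + 4 = 44; 44−1 = 43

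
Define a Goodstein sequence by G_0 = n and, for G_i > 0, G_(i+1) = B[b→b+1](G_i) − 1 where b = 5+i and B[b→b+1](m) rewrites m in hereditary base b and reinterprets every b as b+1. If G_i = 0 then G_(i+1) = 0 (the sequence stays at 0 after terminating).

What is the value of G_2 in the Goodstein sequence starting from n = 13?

15

G_0 = 13. HB_5(13) = 2·5 + 3. Bump = 15. G_1 = 14.
G_1 = 14. HB_6(14) = 2·6 + 2. Bump = 16. G_2 = 15.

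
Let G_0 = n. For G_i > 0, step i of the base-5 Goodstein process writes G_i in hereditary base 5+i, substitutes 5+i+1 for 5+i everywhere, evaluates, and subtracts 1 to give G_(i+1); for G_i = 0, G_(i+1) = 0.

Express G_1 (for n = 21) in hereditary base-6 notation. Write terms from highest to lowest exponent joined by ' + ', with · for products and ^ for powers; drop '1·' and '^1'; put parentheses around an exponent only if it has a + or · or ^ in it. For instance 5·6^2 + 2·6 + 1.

21 —HB5→ 4·5 + 1 —bump→ 4·6 + 1 = 25 —(−1)→ 24
24 —HB6→ 4·6 —bump→ 4·7 = 28 —(−1)→ 27

4·6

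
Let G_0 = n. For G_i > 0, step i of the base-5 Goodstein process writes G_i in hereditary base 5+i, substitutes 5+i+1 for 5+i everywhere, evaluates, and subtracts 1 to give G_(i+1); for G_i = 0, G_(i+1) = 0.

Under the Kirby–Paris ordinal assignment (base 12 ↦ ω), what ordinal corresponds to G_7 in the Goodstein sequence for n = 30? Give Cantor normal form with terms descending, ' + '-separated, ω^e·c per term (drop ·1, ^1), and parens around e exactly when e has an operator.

ω·11 + 11

30 —HB5→ 5^2 + 5 —bump→ 6^2 + 6 = 42 —(−1)→ 41
41 —HB6→ 6^2 + 5 —bump→ 7^2 + 5 = 54 —(−1)→ 53
53 —HB7→ 7^2 + 4 —bump→ 8^2 + 4 = 68 —(−1)→ 67
67 —HB8→ 8^2 + 3 —bump→ 9^2 + 3 = 84 —(−1)→ 83
83 —HB9→ 9^2 + 2 —bump→ 10^2 + 2 = 102 —(−1)→ 101
101 —HB10→ 10^2 + 1 —bump→ 11^2 + 1 = 122 —(−1)→ 121
121 —HB11→ 11^2 —bump→ 12^2 = 144 —(−1)→ 143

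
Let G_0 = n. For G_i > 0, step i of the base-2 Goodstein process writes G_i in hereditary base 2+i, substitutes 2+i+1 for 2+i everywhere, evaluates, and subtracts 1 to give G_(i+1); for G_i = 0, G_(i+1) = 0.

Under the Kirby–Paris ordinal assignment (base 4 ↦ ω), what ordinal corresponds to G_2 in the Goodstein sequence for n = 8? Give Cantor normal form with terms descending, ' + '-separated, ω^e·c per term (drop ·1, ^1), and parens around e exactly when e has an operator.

ω^ω·2 + ω^2·2 + ω·2 + 1

[0] 8 ≡ 2^(2 + 1) (base 2). Lift 3: 81. −1: 80.
[1] 80 ≡ 2·3^3 + 2·3^2 + 2·3 + 2 (base 3). Lift 4: 554. −1: 553.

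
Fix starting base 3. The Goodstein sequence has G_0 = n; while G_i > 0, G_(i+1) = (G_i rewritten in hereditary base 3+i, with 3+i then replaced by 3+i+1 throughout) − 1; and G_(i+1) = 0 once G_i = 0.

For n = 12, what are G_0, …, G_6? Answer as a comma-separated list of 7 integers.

12, 19, 27, 37, 49, 63, 69

G_0=12  [base 3] 3^2 + 3  →[3↦4]→  4^2 + 4 = 20  −1 ⇒ G_1=19
G_1=19  [base 4] 4^2 + 3  →[4↦5]→  5^2 + 3 = 28  −1 ⇒ G_2=27
G_2=27  [base 5] 5^2 + 2  →[5↦6]→  6^2 + 2 = 38  −1 ⇒ G_3=37
G_3=37  [base 6] 6^2 + 1  →[6↦7]→  7^2 + 1 = 50  −1 ⇒ G_4=49
G_4=49  [base 7] 7^2  →[7↦8]→  8^2 = 64  −1 ⇒ G_5=63
G_5=63  [base 8] 7·8 + 7  →[8↦9]→  7·9 + 7 = 70  −1 ⇒ G_6=69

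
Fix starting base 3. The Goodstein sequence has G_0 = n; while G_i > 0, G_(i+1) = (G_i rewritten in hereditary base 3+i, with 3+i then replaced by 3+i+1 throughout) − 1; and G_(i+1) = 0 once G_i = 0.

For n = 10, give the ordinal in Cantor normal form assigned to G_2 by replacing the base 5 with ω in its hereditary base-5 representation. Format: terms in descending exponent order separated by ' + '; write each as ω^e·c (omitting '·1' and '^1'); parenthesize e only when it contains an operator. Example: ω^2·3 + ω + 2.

ω·4 + 4

[0] 10 ≡ 3^2 + 1 (base 3). Lift 4: 17. −1: 16.
[1] 16 ≡ 4^2 (base 4). Lift 5: 25. −1: 24.
[2] 24 ≡ 4·5 + 4 (base 5). Lift 6: 28. −1: 27.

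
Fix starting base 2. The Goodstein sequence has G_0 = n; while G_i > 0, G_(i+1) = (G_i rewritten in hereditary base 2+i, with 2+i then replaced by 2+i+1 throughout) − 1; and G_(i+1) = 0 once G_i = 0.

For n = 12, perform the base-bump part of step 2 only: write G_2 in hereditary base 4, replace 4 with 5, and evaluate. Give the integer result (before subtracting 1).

15686

[0] 12 ≡ 2^(2 + 1) + 2^2 (base 2). Lift 3: 108. −1: 107.
[1] 107 ≡ 3^(3 + 1) + 2·3^2 + 2·3 + 2 (base 3). Lift 4: 1066. −1: 1065.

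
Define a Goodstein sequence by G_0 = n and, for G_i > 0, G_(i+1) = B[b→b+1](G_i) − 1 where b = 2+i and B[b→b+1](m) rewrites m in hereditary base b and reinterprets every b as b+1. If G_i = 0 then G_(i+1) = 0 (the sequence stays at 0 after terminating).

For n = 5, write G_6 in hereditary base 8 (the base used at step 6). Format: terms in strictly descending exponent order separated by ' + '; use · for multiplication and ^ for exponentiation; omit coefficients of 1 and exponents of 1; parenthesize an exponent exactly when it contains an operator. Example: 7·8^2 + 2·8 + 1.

3·8^3 + 3·8^2 + 2·8 + 7

G_0 = 5. HB_2(5) = 2^2 + 1. Bump = 28. G_1 = 27.
G_1 = 27. HB_3(27) = 3^3. Bump = 256. G_2 = 255.
G_2 = 255. HB_4(255) = 3·4^3 + 3·4^2 + 3·4 + 3. Bump = 468. G_3 = 467.
G_3 = 467. HB_5(467) = 3·5^3 + 3·5^2 + 3·5 + 2. Bump = 776. G_4 = 775.
G_4 = 775. HB_6(775) = 3·6^3 + 3·6^2 + 3·6 + 1. Bump = 1198. G_5 = 1197.
G_5 = 1197. HB_7(1197) = 3·7^3 + 3·7^2 + 3·7. Bump = 1752. G_6 = 1751.
G_6 = 1751. HB_8(1751) = 3·8^3 + 3·8^2 + 2·8 + 7. Bump = 2455. G_7 = 2454.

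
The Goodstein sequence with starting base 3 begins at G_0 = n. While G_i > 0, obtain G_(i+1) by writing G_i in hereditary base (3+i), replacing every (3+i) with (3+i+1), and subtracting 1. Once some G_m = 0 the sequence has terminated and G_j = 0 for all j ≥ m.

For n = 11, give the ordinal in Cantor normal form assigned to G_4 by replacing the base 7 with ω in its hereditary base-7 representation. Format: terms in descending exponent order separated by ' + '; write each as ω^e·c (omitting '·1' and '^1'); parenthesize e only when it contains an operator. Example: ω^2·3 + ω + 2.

ω·5 + 4

step 0: 11 = 3^2 + 2; sub 4 for 3: 4^2 + 2; = 18; G_1 = 18−1 = 17
step 1: 17 = 4^2 + 1; sub 5 for 4: 5^2 + 1; = 26; G_2 = 26−1 = 25
step 2: 25 = 5^2; sub 6 for 5: 6^2; = 36; G_3 = 36−1 = 35
step 3: 35 = 5·6 + 5; sub 7 for 6: 5·7 + 5; = 40; G_4 = 40−1 = 39
step 4: 39 = 5·7 + 4; sub 8 for 7: 5·8 + 4; = 44; G_5 = 44−1 = 43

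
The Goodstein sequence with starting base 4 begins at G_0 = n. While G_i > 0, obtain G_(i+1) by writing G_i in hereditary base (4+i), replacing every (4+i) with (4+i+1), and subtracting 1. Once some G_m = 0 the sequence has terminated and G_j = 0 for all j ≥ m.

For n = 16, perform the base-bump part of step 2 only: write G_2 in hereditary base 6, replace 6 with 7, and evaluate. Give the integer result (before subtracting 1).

31

G_0=16  [base 4] 4^2  →[4↦5]→  5^2 = 25  −1 ⇒ G_1=24
G_1=24  [base 5] 4·5 + 4  →[5↦6]→  4·6 + 4 = 28  −1 ⇒ G_2=27
G_2=27  [base 6] 4·6 + 3  →[6↦7]→  4·7 + 3 = 31  −1 ⇒ G_3=30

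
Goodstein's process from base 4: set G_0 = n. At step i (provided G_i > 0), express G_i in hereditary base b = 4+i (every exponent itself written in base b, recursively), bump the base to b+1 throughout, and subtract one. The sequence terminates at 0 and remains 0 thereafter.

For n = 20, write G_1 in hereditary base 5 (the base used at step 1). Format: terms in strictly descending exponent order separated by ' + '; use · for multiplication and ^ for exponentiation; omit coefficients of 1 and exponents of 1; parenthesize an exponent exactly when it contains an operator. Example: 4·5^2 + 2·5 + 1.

G_0=20  [base 4] 4^2 + 4  →[4↦5]→  5^2 + 5 = 30  −1 ⇒ G_1=29
G_1=29  [base 5] 5^2 + 4  →[5↦6]→  6^2 + 4 = 40  −1 ⇒ G_2=39

5^2 + 4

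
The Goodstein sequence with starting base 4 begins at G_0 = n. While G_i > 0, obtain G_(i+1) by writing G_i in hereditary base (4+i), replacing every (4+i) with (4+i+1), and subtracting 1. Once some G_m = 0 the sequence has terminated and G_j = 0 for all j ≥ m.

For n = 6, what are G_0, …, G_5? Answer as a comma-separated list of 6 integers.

6, 6, 6, 6, 5, 4

6 —HB4→ 4 + 2 —bump→ 5 + 2 = 7 —(−1)→ 6
6 —HB5→ 5 + 1 —bump→ 6 + 1 = 7 —(−1)→ 6
6 —HB6→ 6 —bump→ 7 = 7 —(−1)→ 6
6 —HB7→ 6 —bump→ 6 = 6 —(−1)→ 5
5 —HB8→ 5 —bump→ 5 = 5 —(−1)→ 4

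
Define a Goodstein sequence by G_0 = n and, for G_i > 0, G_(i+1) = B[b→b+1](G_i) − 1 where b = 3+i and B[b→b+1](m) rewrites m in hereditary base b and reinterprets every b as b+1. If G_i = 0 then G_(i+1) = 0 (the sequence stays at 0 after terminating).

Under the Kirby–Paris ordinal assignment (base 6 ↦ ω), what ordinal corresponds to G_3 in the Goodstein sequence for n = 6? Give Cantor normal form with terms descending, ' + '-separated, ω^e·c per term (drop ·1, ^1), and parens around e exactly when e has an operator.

step 0: 6 = 2·3; sub 4 for 3: 2·4; = 8; G_1 = 8−1 = 7
step 1: 7 = 4 + 3; sub 5 for 4: 5 + 3; = 8; G_2 = 8−1 = 7
step 2: 7 = 5 + 2; sub 6 for 5: 6 + 2; = 8; G_3 = 8−1 = 7
step 3: 7 = 6 + 1; sub 7 for 6: 7 + 1; = 8; G_4 = 8−1 = 7

ω + 1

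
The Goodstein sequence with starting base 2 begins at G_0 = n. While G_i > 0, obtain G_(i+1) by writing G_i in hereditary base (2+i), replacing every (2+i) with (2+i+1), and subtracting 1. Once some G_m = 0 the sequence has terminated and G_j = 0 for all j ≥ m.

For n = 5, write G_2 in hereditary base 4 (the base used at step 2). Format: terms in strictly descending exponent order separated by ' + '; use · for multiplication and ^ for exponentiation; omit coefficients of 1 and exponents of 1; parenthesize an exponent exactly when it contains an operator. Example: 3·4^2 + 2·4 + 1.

G_0=5  [base 2] 2^2 + 1  →[2↦3]→  3^3 + 1 = 28  −1 ⇒ G_1=27
G_1=27  [base 3] 3^3  →[3↦4]→  4^4 = 256  −1 ⇒ G_2=255
G_2=255  [base 4] 3·4^3 + 3·4^2 + 3·4 + 3  →[4↦5]→  3·5^3 + 3·5^2 + 3·5 + 3 = 468  −1 ⇒ G_3=467

3·4^3 + 3·4^2 + 3·4 + 3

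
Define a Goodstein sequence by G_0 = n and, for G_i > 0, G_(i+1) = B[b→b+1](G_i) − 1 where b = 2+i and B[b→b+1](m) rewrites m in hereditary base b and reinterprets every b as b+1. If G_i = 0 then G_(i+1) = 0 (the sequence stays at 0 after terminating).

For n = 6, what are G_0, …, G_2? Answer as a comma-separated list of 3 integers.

(0) 6|_2 = 2^2 + 2 ↦ 3^3 + 3|_3 = 30 ⇒ 29
(1) 29|_3 = 3^3 + 2 ↦ 4^4 + 2|_4 = 258 ⇒ 257

6, 29, 257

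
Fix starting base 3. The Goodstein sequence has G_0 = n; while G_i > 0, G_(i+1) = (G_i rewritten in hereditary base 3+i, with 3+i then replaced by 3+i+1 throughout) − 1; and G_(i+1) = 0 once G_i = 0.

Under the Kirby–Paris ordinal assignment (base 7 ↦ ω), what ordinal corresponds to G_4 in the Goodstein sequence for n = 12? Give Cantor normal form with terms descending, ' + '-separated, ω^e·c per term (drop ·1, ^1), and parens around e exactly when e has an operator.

ω^2

[0] 12 ≡ 3^2 + 3 (base 3). Lift 4: 20. −1: 19.
[1] 19 ≡ 4^2 + 3 (base 4). Lift 5: 28. −1: 27.
[2] 27 ≡ 5^2 + 2 (base 5). Lift 6: 38. −1: 37.
[3] 37 ≡ 6^2 + 1 (base 6). Lift 7: 50. −1: 49.
[4] 49 ≡ 7^2 (base 7). Lift 8: 64. −1: 63.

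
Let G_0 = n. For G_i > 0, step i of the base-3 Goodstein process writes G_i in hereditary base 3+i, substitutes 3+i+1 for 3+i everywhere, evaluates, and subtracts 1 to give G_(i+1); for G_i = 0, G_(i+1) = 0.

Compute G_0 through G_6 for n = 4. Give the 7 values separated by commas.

4, 4, 4, 3, 2, 1, 0

G_0 = 4. HB_3(4) = 3 + 1. Bump = 5. G_1 = 4.
G_1 = 4. HB_4(4) = 4. Bump = 5. G_2 = 4.
G_2 = 4. HB_5(4) = 4. Bump = 4. G_3 = 3.
G_3 = 3. HB_6(3) = 3. Bump = 3. G_4 = 2.
G_4 = 2. HB_7(2) = 2. Bump = 2. G_5 = 1.
G_5 = 1. HB_8(1) = 1. Bump = 1. G_6 = 0.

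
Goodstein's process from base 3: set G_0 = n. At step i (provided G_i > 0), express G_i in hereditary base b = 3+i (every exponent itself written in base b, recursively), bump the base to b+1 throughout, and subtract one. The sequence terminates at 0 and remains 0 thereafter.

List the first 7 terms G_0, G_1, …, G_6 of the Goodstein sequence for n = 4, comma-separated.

4, 4, 4, 3, 2, 1, 0

4 —HB3→ 3 + 1 —bump→ 4 + 1 = 5 —(−1)→ 4
4 —HB4→ 4 —bump→ 5 = 5 —(−1)→ 4
4 —HB5→ 4 —bump→ 4 = 4 —(−1)→ 3
3 —HB6→ 3 —bump→ 3 = 3 —(−1)→ 2
2 —HB7→ 2 —bump→ 2 = 2 —(−1)→ 1
1 —HB8→ 1 —bump→ 1 = 1 —(−1)→ 0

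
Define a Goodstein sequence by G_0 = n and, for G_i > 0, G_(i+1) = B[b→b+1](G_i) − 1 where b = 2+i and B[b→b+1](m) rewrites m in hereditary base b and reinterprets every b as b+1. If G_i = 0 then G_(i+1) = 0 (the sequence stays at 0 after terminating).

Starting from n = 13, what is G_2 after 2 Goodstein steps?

base 2: 13 = 2^(2 + 1) + 2^2 + 1; at 3: 3^(3 + 1) + 3^3 + 1 = 109; next = 108
base 3: 108 = 3^(3 + 1) + 3^3; at 4: 4^(4 + 1) + 4^4 = 1280; next = 1279
base 4: 1279 = 4^(4 + 1) + 3·4^3 + 3·4^2 + 3·4 + 3; at 5: 5^(5 + 1) + 3·5^3 + 3·5^2 + 3·5 + 3 = 16093; next = 16092

1279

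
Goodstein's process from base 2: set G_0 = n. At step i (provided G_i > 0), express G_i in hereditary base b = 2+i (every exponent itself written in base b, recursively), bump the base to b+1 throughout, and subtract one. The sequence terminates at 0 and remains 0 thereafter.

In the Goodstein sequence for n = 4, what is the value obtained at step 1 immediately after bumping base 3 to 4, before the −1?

4 —HB2→ 2^2 —bump→ 3^3 = 27 —(−1)→ 26
26 —HB3→ 2·3^2 + 2·3 + 2 —bump→ 2·4^2 + 2·4 + 2 = 42 —(−1)→ 41

42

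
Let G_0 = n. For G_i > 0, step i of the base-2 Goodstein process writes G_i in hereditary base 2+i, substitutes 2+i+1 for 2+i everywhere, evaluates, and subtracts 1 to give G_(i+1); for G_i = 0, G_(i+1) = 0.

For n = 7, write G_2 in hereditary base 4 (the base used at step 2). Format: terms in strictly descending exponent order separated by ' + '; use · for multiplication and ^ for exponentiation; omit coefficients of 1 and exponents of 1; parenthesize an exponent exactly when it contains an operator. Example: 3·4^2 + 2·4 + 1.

4^4 + 3

step 0: 7 = 2^2 + 2 + 1; sub 3 for 2: 3^3 + 3 + 1; = 31; G_1 = 31−1 = 30
step 1: 30 = 3^3 + 3; sub 4 for 3: 4^4 + 4; = 260; G_2 = 260−1 = 259
step 2: 259 = 4^4 + 3; sub 5 for 4: 5^5 + 3; = 3128; G_3 = 3128−1 = 3127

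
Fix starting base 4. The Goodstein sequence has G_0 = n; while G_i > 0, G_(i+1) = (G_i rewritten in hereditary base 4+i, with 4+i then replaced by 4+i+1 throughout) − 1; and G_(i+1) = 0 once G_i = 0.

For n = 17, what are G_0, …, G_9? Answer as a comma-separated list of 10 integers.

17, 25, 35, 39, 43, 47, 51, 55, 59, 62

17 —HB4→ 4^2 + 1 —bump→ 5^2 + 1 = 26 —(−1)→ 25
25 —HB5→ 5^2 —bump→ 6^2 = 36 —(−1)→ 35
35 —HB6→ 5·6 + 5 —bump→ 5·7 + 5 = 40 —(−1)→ 39
39 —HB7→ 5·7 + 4 —bump→ 5·8 + 4 = 44 —(−1)→ 43
43 —HB8→ 5·8 + 3 —bump→ 5·9 + 3 = 48 —(−1)→ 47
47 —HB9→ 5·9 + 2 —bump→ 5·10 + 2 = 52 —(−1)→ 51
51 —HB10→ 5·10 + 1 —bump→ 5·11 + 1 = 56 —(−1)→ 55
55 —HB11→ 5·11 —bump→ 5·12 = 60 —(−1)→ 59
59 —HB12→ 4·12 + 11 —bump→ 4·13 + 11 = 63 —(−1)→ 62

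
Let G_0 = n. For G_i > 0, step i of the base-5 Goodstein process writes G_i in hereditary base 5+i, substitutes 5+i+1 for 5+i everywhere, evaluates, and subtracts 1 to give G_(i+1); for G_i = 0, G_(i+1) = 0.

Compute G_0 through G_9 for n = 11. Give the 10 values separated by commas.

G_0=11  [base 5] 2·5 + 1  →[5↦6]→  2·6 + 1 = 13  −1 ⇒ G_1=12
G_1=12  [base 6] 2·6  →[6↦7]→  2·7 = 14  −1 ⇒ G_2=13
G_2=13  [base 7] 7 + 6  →[7↦8]→  8 + 6 = 14  −1 ⇒ G_3=13
G_3=13  [base 8] 8 + 5  →[8↦9]→  9 + 5 = 14  −1 ⇒ G_4=13
G_4=13  [base 9] 9 + 4  →[9↦10]→  10 + 4 = 14  −1 ⇒ G_5=13
G_5=13  [base 10] 10 + 3  →[10↦11]→  11 + 3 = 14  −1 ⇒ G_6=13
G_6=13  [base 11] 11 + 2  →[11↦12]→  12 + 2 = 14  −1 ⇒ G_7=13
G_7=13  [base 12] 12 + 1  →[12↦13]→  13 + 1 = 14  −1 ⇒ G_8=13
G_8=13  [base 13] 13  →[13↦14]→  14 = 14  −1 ⇒ G_9=13

11, 12, 13, 13, 13, 13, 13, 13, 13, 13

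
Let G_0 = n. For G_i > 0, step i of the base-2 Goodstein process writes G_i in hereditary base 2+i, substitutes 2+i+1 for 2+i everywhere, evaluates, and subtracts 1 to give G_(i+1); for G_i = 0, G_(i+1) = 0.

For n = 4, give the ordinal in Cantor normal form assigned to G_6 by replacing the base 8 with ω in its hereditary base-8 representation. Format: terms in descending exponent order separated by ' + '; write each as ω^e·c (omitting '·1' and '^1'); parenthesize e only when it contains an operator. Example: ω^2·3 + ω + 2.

G_0 = 4. HB_2(4) = 2^2. Bump = 27. G_1 = 26.
G_1 = 26. HB_3(26) = 2·3^2 + 2·3 + 2. Bump = 42. G_2 = 41.
G_2 = 41. HB_4(41) = 2·4^2 + 2·4 + 1. Bump = 61. G_3 = 60.
G_3 = 60. HB_5(60) = 2·5^2 + 2·5. Bump = 84. G_4 = 83.
G_4 = 83. HB_6(83) = 2·6^2 + 6 + 5. Bump = 110. G_5 = 109.
G_5 = 109. HB_7(109) = 2·7^2 + 7 + 4. Bump = 140. G_6 = 139.
G_6 = 139. HB_8(139) = 2·8^2 + 8 + 3. Bump = 174. G_7 = 173.

ω^2·2 + ω + 3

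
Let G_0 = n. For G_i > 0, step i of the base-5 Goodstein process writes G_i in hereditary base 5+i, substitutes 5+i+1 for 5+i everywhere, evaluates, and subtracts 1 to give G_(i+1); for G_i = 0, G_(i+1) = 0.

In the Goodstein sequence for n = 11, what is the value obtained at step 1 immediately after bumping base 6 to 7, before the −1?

14

i=0: 11 = 2·5 + 1 (b=5); 5→6: 2·6 + 1 = 13; 13−1 = 12
i=1: 12 = 2·6 (b=6); 6→7: 2·7 = 14; 14−1 = 13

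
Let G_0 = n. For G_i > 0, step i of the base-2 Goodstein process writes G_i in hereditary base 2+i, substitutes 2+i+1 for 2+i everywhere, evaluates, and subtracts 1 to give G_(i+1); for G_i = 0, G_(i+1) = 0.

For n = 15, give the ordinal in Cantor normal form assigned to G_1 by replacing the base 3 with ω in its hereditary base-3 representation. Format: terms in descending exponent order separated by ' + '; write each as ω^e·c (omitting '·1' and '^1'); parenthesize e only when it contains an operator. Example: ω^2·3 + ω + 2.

ω^(ω + 1) + ω^ω + ω

G_0 = 15. HB_2(15) = 2^(2 + 1) + 2^2 + 2 + 1. Bump = 112. G_1 = 111.
G_1 = 111. HB_3(111) = 3^(3 + 1) + 3^3 + 3. Bump = 1284. G_2 = 1283.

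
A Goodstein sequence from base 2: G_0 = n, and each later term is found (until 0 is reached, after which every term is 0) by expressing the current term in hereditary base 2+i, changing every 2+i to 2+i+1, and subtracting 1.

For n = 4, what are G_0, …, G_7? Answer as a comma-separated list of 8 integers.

base 2: 4 = 2^2; at 3: 3^3 = 27; next = 26
base 3: 26 = 2·3^2 + 2·3 + 2; at 4: 2·4^2 + 2·4 + 2 = 42; next = 41
base 4: 41 = 2·4^2 + 2·4 + 1; at 5: 2·5^2 + 2·5 + 1 = 61; next = 60
base 5: 60 = 2·5^2 + 2·5; at 6: 2·6^2 + 2·6 = 84; next = 83
base 6: 83 = 2·6^2 + 6 + 5; at 7: 2·7^2 + 7 + 5 = 110; next = 109
base 7: 109 = 2·7^2 + 7 + 4; at 8: 2·8^2 + 8 + 4 = 140; next = 139
base 8: 139 = 2·8^2 + 8 + 3; at 9: 2·9^2 + 9 + 3 = 174; next = 173

4, 26, 41, 60, 83, 109, 139, 173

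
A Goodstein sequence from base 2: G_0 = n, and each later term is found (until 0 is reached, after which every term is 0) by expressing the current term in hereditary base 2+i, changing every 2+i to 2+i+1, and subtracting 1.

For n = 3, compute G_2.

G_0 = 3. HB_2(3) = 2 + 1. Bump = 4. G_1 = 3.
G_1 = 3. HB_3(3) = 3. Bump = 4. G_2 = 3.

3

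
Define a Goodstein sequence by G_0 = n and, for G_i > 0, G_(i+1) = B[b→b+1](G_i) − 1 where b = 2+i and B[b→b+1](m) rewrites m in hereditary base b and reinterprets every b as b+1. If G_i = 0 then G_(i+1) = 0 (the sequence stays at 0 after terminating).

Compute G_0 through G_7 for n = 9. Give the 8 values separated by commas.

9 —HB2→ 2^(2 + 1) + 1 —bump→ 3^(3 + 1) + 1 = 82 —(−1)→ 81
81 —HB3→ 3^(3 + 1) —bump→ 4^(4 + 1) = 1024 —(−1)→ 1023
1023 —HB4→ 3·4^4 + 3·4^3 + 3·4^2 + 3·4 + 3 —bump→ 3·5^5 + 3·5^3 + 3·5^2 + 3·5 + 3 = 9843 —(−1)→ 9842
9842 —HB5→ 3·5^5 + 3·5^3 + 3·5^2 + 3·5 + 2 —bump→ 3·6^6 + 3·6^3 + 3·6^2 + 3·6 + 2 = 140744 —(−1)→ 140743
140743 —HB6→ 3·6^6 + 3·6^3 + 3·6^2 + 3·6 + 1 —bump→ 3·7^7 + 3·7^3 + 3·7^2 + 3·7 + 1 = 2471827 —(−1)→ 2471826
2471826 —HB7→ 3·7^7 + 3·7^3 + 3·7^2 + 3·7 —bump→ 3·8^8 + 3·8^3 + 3·8^2 + 3·8 = 50333400 —(−1)→ 50333399
50333399 —HB8→ 3·8^8 + 3·8^3 + 3·8^2 + 2·8 + 7 —bump→ 3·9^9 + 3·9^3 + 3·9^2 + 2·9 + 7 = 1162263922 —(−1)→ 1162263921

9, 81, 1023, 9842, 140743, 2471826, 50333399, 1162263921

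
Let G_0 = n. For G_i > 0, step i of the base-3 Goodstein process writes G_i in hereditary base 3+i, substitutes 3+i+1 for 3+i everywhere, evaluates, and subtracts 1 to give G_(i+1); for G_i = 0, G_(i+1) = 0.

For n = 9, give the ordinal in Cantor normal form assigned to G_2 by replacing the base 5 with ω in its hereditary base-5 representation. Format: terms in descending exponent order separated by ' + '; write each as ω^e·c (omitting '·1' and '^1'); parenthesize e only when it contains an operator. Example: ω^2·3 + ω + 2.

base 3: 9 = 3^2; at 4: 4^2 = 16; next = 15
base 4: 15 = 3·4 + 3; at 5: 3·5 + 3 = 18; next = 17
base 5: 17 = 3·5 + 2; at 6: 3·6 + 2 = 20; next = 19

ω·3 + 2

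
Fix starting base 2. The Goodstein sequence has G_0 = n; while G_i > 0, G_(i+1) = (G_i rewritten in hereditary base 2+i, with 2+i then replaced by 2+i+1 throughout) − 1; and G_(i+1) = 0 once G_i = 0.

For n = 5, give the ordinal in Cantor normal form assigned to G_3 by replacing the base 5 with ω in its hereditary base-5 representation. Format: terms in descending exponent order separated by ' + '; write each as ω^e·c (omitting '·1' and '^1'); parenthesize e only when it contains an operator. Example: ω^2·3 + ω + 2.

ω^3·3 + ω^2·3 + ω·3 + 2

i=0: 5 = 2^2 + 1 (b=2); 2→3: 3^3 + 1 = 28; 28−1 = 27
i=1: 27 = 3^3 (b=3); 3→4: 4^4 = 256; 256−1 = 255
i=2: 255 = 3·4^3 + 3·4^2 + 3·4 + 3 (b=4); 4→5: 3·5^3 + 3·5^2 + 3·5 + 3 = 468; 468−1 = 467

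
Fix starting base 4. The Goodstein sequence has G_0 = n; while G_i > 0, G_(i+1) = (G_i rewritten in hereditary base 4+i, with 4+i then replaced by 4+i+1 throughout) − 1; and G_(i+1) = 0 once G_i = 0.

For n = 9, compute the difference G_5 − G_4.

0

i=0: 9 = 2·4 + 1 (b=4); 4→5: 2·5 + 1 = 11; 11−1 = 10
i=1: 10 = 2·5 (b=5); 5→6: 2·6 = 12; 12−1 = 11
i=2: 11 = 6 + 5 (b=6); 6→7: 7 + 5 = 12; 12−1 = 11
i=3: 11 = 7 + 4 (b=7); 7→8: 8 + 4 = 12; 12−1 = 11
i=4: 11 = 8 + 3 (b=8); 8→9: 9 + 3 = 12; 12−1 = 11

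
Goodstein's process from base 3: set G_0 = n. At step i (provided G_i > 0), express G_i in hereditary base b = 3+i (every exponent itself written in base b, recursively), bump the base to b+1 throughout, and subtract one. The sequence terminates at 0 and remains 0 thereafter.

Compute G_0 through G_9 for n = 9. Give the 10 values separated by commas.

9, 15, 17, 19, 21, 23, 24, 25, 26, 27

step 0: 9 = 3^2; sub 4 for 3: 4^2; = 16; G_1 = 16−1 = 15
step 1: 15 = 3·4 + 3; sub 5 for 4: 3·5 + 3; = 18; G_2 = 18−1 = 17
step 2: 17 = 3·5 + 2; sub 6 for 5: 3·6 + 2; = 20; G_3 = 20−1 = 19
step 3: 19 = 3·6 + 1; sub 7 for 6: 3·7 + 1; = 22; G_4 = 22−1 = 21
step 4: 21 = 3·7; sub 8 for 7: 3·8; = 24; G_5 = 24−1 = 23
step 5: 23 = 2·8 + 7; sub 9 for 8: 2·9 + 7; = 25; G_6 = 25−1 = 24
step 6: 24 = 2·9 + 6; sub 10 for 9: 2·10 + 6; = 26; G_7 = 26−1 = 25
step 7: 25 = 2·10 + 5; sub 11 for 10: 2·11 + 5; = 27; G_8 = 27−1 = 26
step 8: 26 = 2·11 + 4; sub 12 for 11: 2·12 + 4; = 28; G_9 = 28−1 = 27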